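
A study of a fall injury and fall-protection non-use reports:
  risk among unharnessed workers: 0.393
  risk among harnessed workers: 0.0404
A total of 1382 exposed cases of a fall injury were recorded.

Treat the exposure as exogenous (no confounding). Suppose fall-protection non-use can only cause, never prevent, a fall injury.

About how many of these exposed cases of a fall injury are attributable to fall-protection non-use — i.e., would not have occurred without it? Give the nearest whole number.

Let p₁ = 0.393, p₀ = 0.0404.
PN = (p₁ − p₀)/p₁ = (0.393 − 0.0404) / 0.393 ≈ 0.89720.
Attributable cases ≈ PN × (exposed cases) = 0.89720 × 1382 ≈ 1239.93.

about 1240 cases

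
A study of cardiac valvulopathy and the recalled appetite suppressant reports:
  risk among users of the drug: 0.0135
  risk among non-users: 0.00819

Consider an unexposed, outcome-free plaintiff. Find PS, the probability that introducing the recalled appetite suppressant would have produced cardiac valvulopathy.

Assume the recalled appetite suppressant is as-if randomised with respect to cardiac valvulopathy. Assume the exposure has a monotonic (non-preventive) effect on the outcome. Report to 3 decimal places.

Let p₁ = 0.0135, p₀ = 0.00819.
Under exogeneity and monotonicity, PS = (p₁ − p₀) / (1 − p₀).
PS = (0.0135 − 0.00819) / (1 − 0.00819) = 0.00531 / 0.99181 ≈ 0.0054

PS ≈ 0.005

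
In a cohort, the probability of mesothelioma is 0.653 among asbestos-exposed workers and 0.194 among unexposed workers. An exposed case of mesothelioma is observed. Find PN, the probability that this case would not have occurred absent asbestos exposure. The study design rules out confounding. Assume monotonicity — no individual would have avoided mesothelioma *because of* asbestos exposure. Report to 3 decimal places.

Let p₁ = 0.653, p₀ = 0.194.
Under exogeneity and monotonicity, PN = (p₁ − p₀) / p₁.
PN = (0.653 − 0.194) / 0.653 = 0.459 / 0.653 ≈ 0.7029

PN ≈ 0.703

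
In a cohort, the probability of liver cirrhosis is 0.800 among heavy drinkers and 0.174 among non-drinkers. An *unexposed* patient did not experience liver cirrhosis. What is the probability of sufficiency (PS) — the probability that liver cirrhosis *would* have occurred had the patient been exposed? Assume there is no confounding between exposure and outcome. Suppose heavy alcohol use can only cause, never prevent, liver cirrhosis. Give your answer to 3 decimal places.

Let p₁ = 0.8, p₀ = 0.174.
Under exogeneity and monotonicity, PS = (p₁ − p₀) / (1 − p₀).
PS = (0.8 − 0.174) / (1 − 0.174) = 0.626 / 0.826 ≈ 0.7579

PS ≈ 0.758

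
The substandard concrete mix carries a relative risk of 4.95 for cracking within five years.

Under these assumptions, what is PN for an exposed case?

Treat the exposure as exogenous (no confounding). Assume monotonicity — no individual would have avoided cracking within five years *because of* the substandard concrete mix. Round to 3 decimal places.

Under exogeneity and monotonicity, PN = (RR − 1) / RR = 1 − 1/RR.
PN = (4.95 − 1) / 4.95 = 3.95 / 4.95 ≈ 0.7980

PN ≈ 0.798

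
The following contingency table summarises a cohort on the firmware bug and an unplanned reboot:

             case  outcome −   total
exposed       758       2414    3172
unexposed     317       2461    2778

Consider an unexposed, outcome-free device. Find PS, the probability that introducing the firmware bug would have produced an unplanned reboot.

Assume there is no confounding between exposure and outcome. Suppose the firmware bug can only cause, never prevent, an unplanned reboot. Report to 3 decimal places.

p₁ = P(outcome | exposed) = 758/3172 = 0.23897
p₀ = P(outcome | unexposed) = 317/2778 = 0.11411
Under exogeneity and monotonicity, PS = (p₁ − p₀) / (1 − p₀).
PS = (0.23897 − 0.11411) / (1 − 0.11411) = 0.12486 / 0.88589 ≈ 0.1409

PS ≈ 0.141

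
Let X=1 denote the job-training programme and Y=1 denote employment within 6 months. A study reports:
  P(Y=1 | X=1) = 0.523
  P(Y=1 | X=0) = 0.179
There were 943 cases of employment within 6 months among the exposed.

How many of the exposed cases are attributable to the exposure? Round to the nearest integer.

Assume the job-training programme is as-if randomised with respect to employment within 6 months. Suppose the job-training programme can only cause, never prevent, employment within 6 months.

Let p₁ = 0.523, p₀ = 0.179.
PN = (p₁ − p₀)/p₁ = (0.523 − 0.179) / 0.523 ≈ 0.65774.
Attributable cases ≈ PN × (exposed cases) = 0.65774 × 943 ≈ 620.25.

about 620 cases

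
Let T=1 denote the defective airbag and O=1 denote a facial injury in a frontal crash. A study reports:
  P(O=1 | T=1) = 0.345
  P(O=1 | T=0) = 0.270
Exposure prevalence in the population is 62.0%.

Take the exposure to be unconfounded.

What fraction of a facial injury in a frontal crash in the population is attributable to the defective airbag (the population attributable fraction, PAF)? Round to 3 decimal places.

PAF ≈ 0.147

Let p₁ = 0.345, p₀ = 0.27.
Overall risk P(Y=1) = π·p₁ + (1−π)·p₀ = 0.62×0.345 + 0.38×0.27 = 0.3165.
Under exogeneity, PAF = [P(Y=1) − p₀] / P(Y=1).
PAF = (0.3165 − 0.27) / 0.3165 ≈ 0.1469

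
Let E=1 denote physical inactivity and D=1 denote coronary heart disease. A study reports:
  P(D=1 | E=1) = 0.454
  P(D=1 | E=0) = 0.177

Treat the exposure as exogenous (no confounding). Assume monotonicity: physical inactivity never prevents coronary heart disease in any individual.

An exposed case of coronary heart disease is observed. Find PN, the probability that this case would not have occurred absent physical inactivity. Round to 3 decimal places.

PN ≈ 0.610

Let p₁ = 0.454, p₀ = 0.177.
Under exogeneity and monotonicity, PN = (p₁ − p₀) / p₁.
PN = (0.454 − 0.177) / 0.454 = 0.277 / 0.454 ≈ 0.6101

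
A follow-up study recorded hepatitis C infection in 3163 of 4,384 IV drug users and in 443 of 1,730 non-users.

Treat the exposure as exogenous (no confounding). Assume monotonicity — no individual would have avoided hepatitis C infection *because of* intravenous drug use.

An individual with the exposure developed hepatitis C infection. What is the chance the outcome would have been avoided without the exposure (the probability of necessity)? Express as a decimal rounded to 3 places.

PN ≈ 0.645

p₁ = P(outcome | exposed) = 3163/4384 = 0.72149
p₀ = P(outcome | unexposed) = 443/1730 = 0.25607
Under exogeneity and monotonicity, PN = (p₁ − p₀) / p₁.
PN = (0.72149 − 0.25607) / 0.72149 = 0.46542 / 0.72149 ≈ 0.6451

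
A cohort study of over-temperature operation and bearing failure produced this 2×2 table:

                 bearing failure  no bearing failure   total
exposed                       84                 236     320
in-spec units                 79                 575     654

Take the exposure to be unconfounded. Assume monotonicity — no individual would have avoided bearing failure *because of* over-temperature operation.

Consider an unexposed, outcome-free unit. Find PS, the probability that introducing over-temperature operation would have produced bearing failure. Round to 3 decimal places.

p₁ = P(outcome | exposed) = 84/320 = 0.2625
p₀ = P(outcome | unexposed) = 79/654 = 0.1208
Under exogeneity and monotonicity, PS = (p₁ − p₀) / (1 − p₀).
PS = (0.2625 − 0.1208) / (1 − 0.1208) = 0.1417 / 0.8792 ≈ 0.1612

PS ≈ 0.161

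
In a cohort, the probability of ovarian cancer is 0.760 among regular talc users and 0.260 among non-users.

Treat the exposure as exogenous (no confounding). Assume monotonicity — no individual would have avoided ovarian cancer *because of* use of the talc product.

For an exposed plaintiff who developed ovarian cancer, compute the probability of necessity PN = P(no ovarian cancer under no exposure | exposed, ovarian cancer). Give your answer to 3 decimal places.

Let p₁ = 0.76, p₀ = 0.26.
Under exogeneity and monotonicity, PN = (p₁ − p₀) / p₁.
PN = (0.76 − 0.26) / 0.76 = 0.5 / 0.76 ≈ 0.6579

PN ≈ 0.658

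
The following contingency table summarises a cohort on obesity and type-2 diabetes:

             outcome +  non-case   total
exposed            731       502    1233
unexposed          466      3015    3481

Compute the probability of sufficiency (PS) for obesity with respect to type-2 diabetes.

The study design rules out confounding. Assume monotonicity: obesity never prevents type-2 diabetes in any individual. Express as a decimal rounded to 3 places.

p₁ = P(outcome | exposed) = 731/1233 = 0.59286
p₀ = P(outcome | unexposed) = 466/3481 = 0.13387
Under exogeneity and monotonicity, PS = (p₁ − p₀) / (1 − p₀).
PS = (0.59286 − 0.13387) / (1 − 0.13387) = 0.45899 / 0.86613 ≈ 0.5299

PS ≈ 0.530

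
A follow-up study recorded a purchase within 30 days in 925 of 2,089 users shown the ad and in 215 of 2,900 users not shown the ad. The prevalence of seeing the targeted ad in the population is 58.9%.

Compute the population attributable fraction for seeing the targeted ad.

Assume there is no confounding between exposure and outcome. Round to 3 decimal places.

p₁ = P(outcome | exposed) = 925/2089 = 0.4428
p₀ = P(outcome | unexposed) = 215/2900 = 0.074138
Overall risk P(Y=1) = π·p₁ + (1−π)·p₀ = 0.589×0.4428 + 0.411×0.074138 = 0.29128.
Under exogeneity, PAF = [P(Y=1) − p₀] / P(Y=1).
PAF = (0.29128 − 0.074138) / 0.29128 ≈ 0.7455

PAF ≈ 0.745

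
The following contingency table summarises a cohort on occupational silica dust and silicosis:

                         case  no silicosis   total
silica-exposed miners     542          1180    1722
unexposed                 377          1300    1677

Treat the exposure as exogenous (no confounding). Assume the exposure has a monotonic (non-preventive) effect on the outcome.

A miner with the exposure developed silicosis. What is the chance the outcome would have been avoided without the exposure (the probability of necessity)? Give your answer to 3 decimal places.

PN ≈ 0.286

p₁ = P(outcome | exposed) = 542/1722 = 0.31475
p₀ = P(outcome | unexposed) = 377/1677 = 0.22481
Under exogeneity and monotonicity, PN = (p₁ − p₀) / p₁.
PN = (0.31475 − 0.22481) / 0.31475 = 0.089944 / 0.31475 ≈ 0.2858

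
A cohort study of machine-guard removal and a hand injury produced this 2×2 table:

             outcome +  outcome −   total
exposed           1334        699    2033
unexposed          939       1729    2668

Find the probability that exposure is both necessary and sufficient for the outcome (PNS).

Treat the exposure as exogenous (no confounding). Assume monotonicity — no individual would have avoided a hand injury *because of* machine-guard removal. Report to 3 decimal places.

PNS ≈ 0.304

p₁ = P(outcome | exposed) = 1334/2033 = 0.65617
p₀ = P(outcome | unexposed) = 939/2668 = 0.35195
Under exogeneity and monotonicity, PNS = p₁ − p₀.
PNS = 0.65617 − 0.35195 = 0.30422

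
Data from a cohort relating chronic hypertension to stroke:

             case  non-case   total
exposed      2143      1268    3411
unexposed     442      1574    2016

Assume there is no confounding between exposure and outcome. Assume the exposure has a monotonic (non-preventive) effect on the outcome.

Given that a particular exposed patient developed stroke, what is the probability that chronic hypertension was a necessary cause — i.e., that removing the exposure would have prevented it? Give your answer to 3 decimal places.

PN ≈ 0.651

p₁ = P(outcome | exposed) = 2143/3411 = 0.62826
p₀ = P(outcome | unexposed) = 442/2016 = 0.21925
Under exogeneity and monotonicity, PN = (p₁ − p₀)/p₁.
PN = (0.62826 − 0.21925) / 0.62826 ≈ 0.6510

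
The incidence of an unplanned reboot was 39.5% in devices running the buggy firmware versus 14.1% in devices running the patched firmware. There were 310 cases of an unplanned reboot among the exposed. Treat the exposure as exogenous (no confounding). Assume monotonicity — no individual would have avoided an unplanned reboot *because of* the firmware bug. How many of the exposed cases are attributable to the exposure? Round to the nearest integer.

about 199 cases

p₁ = 0.395, p₀ = 0.141.
PN = (p₁ − p₀)/p₁ = (0.395 − 0.141) / 0.395 ≈ 0.64304.
Attributable cases ≈ PN × (exposed cases) = 0.64304 × 310 ≈ 199.34.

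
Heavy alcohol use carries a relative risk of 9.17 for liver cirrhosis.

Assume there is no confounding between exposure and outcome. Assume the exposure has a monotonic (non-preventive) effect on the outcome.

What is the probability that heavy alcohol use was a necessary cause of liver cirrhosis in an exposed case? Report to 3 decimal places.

PN ≈ 0.891

Under exogeneity and monotonicity, PN = (RR − 1) / RR = 1 − 1/RR.
PN = (9.17 − 1) / 9.17 = 8.17 / 9.17 ≈ 0.8909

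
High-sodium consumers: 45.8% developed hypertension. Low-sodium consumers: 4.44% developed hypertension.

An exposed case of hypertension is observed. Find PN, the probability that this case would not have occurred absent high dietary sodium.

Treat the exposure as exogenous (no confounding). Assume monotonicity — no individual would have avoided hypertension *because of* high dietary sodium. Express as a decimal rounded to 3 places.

PN ≈ 0.903

p₁ = 0.458, p₀ = 0.0444.
Under exogeneity and monotonicity, PN = (p₁ − p₀) / p₁.
PN = (0.458 − 0.0444) / 0.458 = 0.4136 / 0.458 ≈ 0.9031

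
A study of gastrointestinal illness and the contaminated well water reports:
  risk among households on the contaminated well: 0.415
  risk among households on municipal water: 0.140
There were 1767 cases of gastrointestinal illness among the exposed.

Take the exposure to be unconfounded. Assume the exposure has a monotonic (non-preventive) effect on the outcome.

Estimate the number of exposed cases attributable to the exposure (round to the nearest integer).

Let p₁ = 0.415, p₀ = 0.14.
PN = (p₁ − p₀)/p₁ = (0.415 − 0.14) / 0.415 ≈ 0.66265.
Attributable cases ≈ PN × (exposed cases) = 0.66265 × 1767 ≈ 1170.90.

about 1171 cases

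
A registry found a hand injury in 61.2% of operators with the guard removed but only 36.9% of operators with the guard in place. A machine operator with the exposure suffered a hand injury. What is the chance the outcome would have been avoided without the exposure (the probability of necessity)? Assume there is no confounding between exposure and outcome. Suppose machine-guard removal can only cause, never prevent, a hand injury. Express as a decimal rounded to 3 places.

PN ≈ 0.397

p₁ = 0.612, p₀ = 0.369.
Under exogeneity and monotonicity, PN = (p₁ − p₀) / p₁.
PN = (0.612 − 0.369) / 0.612 = 0.243 / 0.612 ≈ 0.3971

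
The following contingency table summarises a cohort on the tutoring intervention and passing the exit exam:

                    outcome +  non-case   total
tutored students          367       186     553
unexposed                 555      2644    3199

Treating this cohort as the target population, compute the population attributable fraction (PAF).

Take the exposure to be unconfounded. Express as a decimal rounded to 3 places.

p₁ = P(outcome | exposed) = 367/553 = 0.66365
p₀ = P(outcome | unexposed) = 555/3199 = 0.17349
Exposure prevalence π = 553/3752 = 0.14739; overall risk P(Y=1) = 0.24574.
Under exogeneity, PAF = [P(Y=1) − p₀]/P(Y=1).
PAF = (0.24574 − 0.17349) / 0.24574 ≈ 0.2940

PAF ≈ 0.294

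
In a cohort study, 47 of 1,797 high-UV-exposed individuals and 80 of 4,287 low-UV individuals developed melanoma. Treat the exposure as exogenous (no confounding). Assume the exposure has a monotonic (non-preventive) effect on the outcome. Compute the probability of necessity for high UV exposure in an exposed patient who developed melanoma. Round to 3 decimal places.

PN ≈ 0.287

p₁ = P(outcome | exposed) = 47/1797 = 0.026155
p₀ = P(outcome | unexposed) = 80/4287 = 0.018661
Under exogeneity and monotonicity, PN = (p₁ − p₀) / p₁.
PN = (0.026155 − 0.018661) / 0.026155 = 0.0074936 / 0.026155 ≈ 0.2865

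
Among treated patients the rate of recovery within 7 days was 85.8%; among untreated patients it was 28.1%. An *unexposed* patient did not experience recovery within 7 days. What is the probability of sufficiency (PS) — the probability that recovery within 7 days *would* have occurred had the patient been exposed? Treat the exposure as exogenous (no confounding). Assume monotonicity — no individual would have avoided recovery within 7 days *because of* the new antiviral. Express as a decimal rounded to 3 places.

PS ≈ 0.803

p₁ = 0.858, p₀ = 0.281.
Under exogeneity and monotonicity, PS = (p₁ − p₀) / (1 − p₀).
PS = (0.858 − 0.281) / (1 − 0.281) = 0.577 / 0.719 ≈ 0.8025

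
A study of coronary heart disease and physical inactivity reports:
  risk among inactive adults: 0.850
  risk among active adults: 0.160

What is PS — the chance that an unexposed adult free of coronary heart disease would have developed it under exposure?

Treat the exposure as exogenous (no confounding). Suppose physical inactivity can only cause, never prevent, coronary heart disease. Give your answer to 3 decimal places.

PS ≈ 0.821

Let p₁ = 0.85, p₀ = 0.16.
Under exogeneity and monotonicity, PS = (p₁ − p₀) / (1 − p₀).
PS = (0.85 − 0.16) / (1 − 0.16) = 0.69 / 0.84 ≈ 0.8214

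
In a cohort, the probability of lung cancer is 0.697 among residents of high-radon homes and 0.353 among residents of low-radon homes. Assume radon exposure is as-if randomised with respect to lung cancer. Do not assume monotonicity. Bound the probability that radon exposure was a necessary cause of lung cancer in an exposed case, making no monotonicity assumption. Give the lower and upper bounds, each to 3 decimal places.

Let p₁ = 0.697, p₀ = 0.353.
Under exogeneity alone the bounds on PN are max{0,(p₁−p₀)/p₁} ≤ PN ≤ min{1,(1−p₀)/p₁}.
  lower = (p₁ − p₀)/p₁ = 0.344 / 0.697 ≈ 0.4935
  upper = min{1, (1 − p₀)/p₁} = 0.647 / 0.697 ≈ 0.9283

0.494 ≤ PN ≤ 0.928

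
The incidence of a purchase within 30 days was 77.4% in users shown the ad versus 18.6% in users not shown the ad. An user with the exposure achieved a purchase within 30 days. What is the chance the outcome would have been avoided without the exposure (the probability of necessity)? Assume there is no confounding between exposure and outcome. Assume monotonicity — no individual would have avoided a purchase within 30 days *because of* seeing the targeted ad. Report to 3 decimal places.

PN ≈ 0.760

p₁ = 0.774, p₀ = 0.186.
Under exogeneity and monotonicity, PN = (p₁ − p₀) / p₁.
PN = (0.774 − 0.186) / 0.774 = 0.588 / 0.774 ≈ 0.7597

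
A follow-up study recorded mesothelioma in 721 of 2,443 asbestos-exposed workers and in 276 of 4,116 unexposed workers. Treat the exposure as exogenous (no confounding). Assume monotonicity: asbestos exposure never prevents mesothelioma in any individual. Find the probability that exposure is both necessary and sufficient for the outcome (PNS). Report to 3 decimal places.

p₁ = P(outcome | exposed) = 721/2443 = 0.29513
p₀ = P(outcome | unexposed) = 276/4116 = 0.067055
Under exogeneity and monotonicity, PNS = p₁ − p₀.
PNS = 0.29513 − 0.067055 = 0.22807

PNS ≈ 0.228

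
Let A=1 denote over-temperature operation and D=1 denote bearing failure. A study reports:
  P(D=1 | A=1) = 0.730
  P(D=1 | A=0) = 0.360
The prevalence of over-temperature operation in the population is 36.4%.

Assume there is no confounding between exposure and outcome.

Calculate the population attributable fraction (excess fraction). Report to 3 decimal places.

Let p₁ = 0.73, p₀ = 0.36.
Overall risk P(Y=1) = π·p₁ + (1−π)·p₀ = 0.364×0.73 + 0.636×0.36 = 0.49468.
Under exogeneity, PAF = [P(Y=1) − p₀] / P(Y=1).
PAF = (0.49468 − 0.36) / 0.49468 ≈ 0.2723

PAF ≈ 0.272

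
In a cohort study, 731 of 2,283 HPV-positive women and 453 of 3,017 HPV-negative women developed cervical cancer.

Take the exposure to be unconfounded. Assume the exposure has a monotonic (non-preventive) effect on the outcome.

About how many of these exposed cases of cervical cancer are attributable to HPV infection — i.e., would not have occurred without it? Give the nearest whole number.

p₁ = P(outcome | exposed) = 731/2283 = 0.32019
p₀ = P(outcome | unexposed) = 453/3017 = 0.15015
PN = (p₁ − p₀)/p₁ = (0.32019 − 0.15015) / 0.32019 ≈ 0.53107.
Attributable cases ≈ PN × (exposed cases) = 0.53107 × 731 ≈ 388.21.

about 388 cases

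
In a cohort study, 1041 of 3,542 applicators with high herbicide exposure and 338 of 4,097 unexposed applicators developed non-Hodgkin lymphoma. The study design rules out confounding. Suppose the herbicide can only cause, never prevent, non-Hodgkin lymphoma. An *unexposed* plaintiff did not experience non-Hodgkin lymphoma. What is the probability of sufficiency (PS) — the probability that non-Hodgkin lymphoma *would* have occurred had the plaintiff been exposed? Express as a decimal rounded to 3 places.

p₁ = P(outcome | exposed) = 1041/3542 = 0.2939
p₀ = P(outcome | unexposed) = 338/4097 = 0.082499
Under exogeneity and monotonicity, PS = (p₁ − p₀) / (1 − p₀).
PS = (0.2939 − 0.082499) / (1 − 0.082499) = 0.2114 / 0.9175 ≈ 0.2304

PS ≈ 0.230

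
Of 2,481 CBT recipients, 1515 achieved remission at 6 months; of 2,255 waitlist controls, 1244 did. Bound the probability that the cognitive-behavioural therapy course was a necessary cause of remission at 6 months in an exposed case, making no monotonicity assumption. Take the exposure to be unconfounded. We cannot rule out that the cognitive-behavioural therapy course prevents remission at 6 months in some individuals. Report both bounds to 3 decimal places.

0.097 ≤ PN ≤ 0.734

p₁ = P(outcome | exposed) = 1515/2481 = 0.61064
p₀ = P(outcome | unexposed) = 1244/2255 = 0.55166
Under exogeneity alone the bounds on PN are max{0,(p₁−p₀)/p₁} ≤ PN ≤ min{1,(1−p₀)/p₁}.
  lower = (p₁ − p₀)/p₁ = 0.058978 / 0.61064 ≈ 0.0966
  upper = min{1, (1 − p₀)/p₁} = 0.44834 / 0.61064 ≈ 0.7342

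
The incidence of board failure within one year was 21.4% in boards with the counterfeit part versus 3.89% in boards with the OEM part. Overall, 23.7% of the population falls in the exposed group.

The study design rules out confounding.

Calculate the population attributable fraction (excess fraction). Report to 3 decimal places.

PAF ≈ 0.516

p₁ = 0.214, p₀ = 0.0389.
Overall risk P(Y=1) = π·p₁ + (1−π)·p₀ = 0.237×0.214 + 0.763×0.0389 = 0.080399.
Under exogeneity, PAF = [P(Y=1) − p₀] / P(Y=1).
PAF = (0.080399 − 0.0389) / 0.080399 ≈ 0.5162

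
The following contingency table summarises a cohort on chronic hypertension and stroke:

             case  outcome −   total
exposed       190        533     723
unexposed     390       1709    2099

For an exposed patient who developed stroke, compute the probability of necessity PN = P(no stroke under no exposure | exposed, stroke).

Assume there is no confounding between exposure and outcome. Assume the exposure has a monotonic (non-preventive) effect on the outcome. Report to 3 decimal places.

p₁ = P(outcome | exposed) = 190/723 = 0.26279
p₀ = P(outcome | unexposed) = 390/2099 = 0.1858
Under exogeneity and monotonicity, PN = (p₁ − p₀)/p₁.
PN = (0.26279 − 0.1858) / 0.26279 ≈ 0.2930

PN ≈ 0.293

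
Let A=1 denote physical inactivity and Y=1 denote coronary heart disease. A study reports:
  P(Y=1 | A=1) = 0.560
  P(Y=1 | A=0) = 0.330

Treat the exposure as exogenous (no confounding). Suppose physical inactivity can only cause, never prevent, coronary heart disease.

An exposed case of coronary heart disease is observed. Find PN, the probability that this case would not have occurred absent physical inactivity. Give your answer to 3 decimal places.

Let p₁ = 0.56, p₀ = 0.33.
Under exogeneity and monotonicity, PN = (p₁ − p₀) / p₁.
PN = (0.56 − 0.33) / 0.56 = 0.23 / 0.56 ≈ 0.4107

PN ≈ 0.411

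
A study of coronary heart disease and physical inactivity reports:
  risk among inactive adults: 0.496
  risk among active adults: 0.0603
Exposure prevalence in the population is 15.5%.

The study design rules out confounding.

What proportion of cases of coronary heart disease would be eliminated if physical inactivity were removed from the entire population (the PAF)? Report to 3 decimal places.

PAF ≈ 0.528

Let p₁ = 0.496, p₀ = 0.0603.
Overall risk P(Y=1) = π·p₁ + (1−π)·p₀ = 0.155×0.496 + 0.845×0.0603 = 0.12783.
Under exogeneity, PAF = [P(Y=1) − p₀] / P(Y=1).
PAF = (0.12783 − 0.0603) / 0.12783 ≈ 0.5283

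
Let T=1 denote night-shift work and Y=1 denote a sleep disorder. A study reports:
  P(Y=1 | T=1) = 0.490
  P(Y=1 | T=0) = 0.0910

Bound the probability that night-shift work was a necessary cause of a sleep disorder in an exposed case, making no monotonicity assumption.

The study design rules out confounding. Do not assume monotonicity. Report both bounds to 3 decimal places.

0.814 ≤ PN ≤ 1.000

Let p₁ = 0.49, p₀ = 0.091.
Under exogeneity alone the bounds on PN are max{0,(p₁−p₀)/p₁} ≤ PN ≤ min{1,(1−p₀)/p₁}.
  lower = (p₁ − p₀)/p₁ = 0.399 / 0.49 ≈ 0.8143
  upper = min{1, (1 − p₀)/p₁} = 0.909 / 0.49 ≈ 1.8551 → capped at 1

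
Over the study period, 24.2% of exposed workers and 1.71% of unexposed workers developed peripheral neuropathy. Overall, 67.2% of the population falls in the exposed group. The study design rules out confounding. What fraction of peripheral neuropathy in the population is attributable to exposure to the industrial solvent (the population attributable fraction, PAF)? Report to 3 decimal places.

p₁ = 0.242, p₀ = 0.0171.
Overall risk P(Y=1) = π·p₁ + (1−π)·p₀ = 0.672×0.242 + 0.328×0.0171 = 0.16823.
Under exogeneity, PAF = [P(Y=1) − p₀] / P(Y=1).
PAF = (0.16823 − 0.0171) / 0.16823 ≈ 0.8984

PAF ≈ 0.898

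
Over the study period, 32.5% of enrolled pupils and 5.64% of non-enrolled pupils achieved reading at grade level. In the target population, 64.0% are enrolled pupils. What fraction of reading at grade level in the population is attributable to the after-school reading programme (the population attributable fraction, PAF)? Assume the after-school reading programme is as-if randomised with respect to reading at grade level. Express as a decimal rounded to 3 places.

p₁ = 0.325, p₀ = 0.0564.
Overall risk P(Y=1) = π·p₁ + (1−π)·p₀ = 0.64×0.325 + 0.36×0.0564 = 0.2283.
Under exogeneity, PAF = [P(Y=1) − p₀] / P(Y=1).
PAF = (0.2283 − 0.0564) / 0.2283 ≈ 0.7530

PAF ≈ 0.753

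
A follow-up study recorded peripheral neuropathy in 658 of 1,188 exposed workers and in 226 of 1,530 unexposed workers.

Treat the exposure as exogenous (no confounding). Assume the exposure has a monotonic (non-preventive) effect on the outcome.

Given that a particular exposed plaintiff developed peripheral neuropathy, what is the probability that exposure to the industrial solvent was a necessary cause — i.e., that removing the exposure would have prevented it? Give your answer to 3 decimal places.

PN ≈ 0.733

p₁ = P(outcome | exposed) = 658/1188 = 0.55387
p₀ = P(outcome | unexposed) = 226/1530 = 0.14771
Under exogeneity and monotonicity, PN = (p₁ − p₀) / p₁.
PN = (0.55387 − 0.14771) / 0.55387 = 0.40616 / 0.55387 ≈ 0.7333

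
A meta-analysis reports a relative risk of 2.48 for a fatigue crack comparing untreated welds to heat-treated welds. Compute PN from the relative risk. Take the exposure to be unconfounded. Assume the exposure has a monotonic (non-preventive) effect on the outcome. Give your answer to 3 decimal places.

PN ≈ 0.597

Under exogeneity and monotonicity, PN = (RR − 1) / RR = 1 − 1/RR.
PN = (2.48 − 1) / 2.48 = 1.48 / 2.48 ≈ 0.5968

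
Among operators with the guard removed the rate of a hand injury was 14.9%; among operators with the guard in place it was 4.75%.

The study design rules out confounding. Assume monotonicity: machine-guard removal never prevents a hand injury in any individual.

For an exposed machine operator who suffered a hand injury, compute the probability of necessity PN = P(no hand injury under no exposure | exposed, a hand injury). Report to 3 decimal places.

PN ≈ 0.681

p₁ = 0.149, p₀ = 0.0475.
Under exogeneity and monotonicity, PN = (p₁ − p₀) / p₁.
PN = (0.149 − 0.0475) / 0.149 = 0.1015 / 0.149 ≈ 0.6812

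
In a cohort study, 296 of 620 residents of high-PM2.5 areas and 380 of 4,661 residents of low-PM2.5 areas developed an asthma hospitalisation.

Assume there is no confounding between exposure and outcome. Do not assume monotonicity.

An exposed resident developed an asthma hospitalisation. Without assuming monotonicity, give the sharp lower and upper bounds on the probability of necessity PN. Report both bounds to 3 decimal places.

0.829 ≤ PN ≤ 1.000

p₁ = P(outcome | exposed) = 296/620 = 0.47742
p₀ = P(outcome | unexposed) = 380/4661 = 0.081528
Under exogeneity alone the bounds on PN are max{0,(p₁−p₀)/p₁} ≤ PN ≤ min{1,(1−p₀)/p₁}.
  lower = (p₁ − p₀)/p₁ = 0.39589 / 0.47742 ≈ 0.8292
  upper = min{1, (1 − p₀)/p₁} = 0.91847 / 0.47742 ≈ 1.9238 → capped at 1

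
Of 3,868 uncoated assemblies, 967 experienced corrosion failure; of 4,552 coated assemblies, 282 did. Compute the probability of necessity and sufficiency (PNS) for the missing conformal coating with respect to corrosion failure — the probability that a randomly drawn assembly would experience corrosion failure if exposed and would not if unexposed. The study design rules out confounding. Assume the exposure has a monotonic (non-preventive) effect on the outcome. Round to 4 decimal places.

p₁ = P(outcome | exposed) = 967/3868 = 0.25
p₀ = P(outcome | unexposed) = 282/4552 = 0.061951
Under exogeneity and monotonicity, PNS = p₁ − p₀.
PNS = 0.25 − 0.061951 = 0.18805

PNS ≈ 0.1880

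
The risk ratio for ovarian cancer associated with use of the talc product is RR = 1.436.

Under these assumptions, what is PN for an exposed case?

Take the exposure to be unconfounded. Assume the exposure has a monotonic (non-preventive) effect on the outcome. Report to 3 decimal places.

Under exogeneity and monotonicity, PN = (RR − 1) / RR = 1 − 1/RR.
PN = (1.436 − 1) / 1.436 = 0.436 / 1.436 ≈ 0.3036

PN ≈ 0.304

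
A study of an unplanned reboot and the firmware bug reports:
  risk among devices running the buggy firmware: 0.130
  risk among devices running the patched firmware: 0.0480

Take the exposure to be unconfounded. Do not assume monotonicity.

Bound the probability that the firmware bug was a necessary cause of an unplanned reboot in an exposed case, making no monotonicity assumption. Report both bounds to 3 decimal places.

0.631 ≤ PN ≤ 1.000

Let p₁ = 0.13, p₀ = 0.048.
Under exogeneity alone the bounds on PN are max{0,(p₁−p₀)/p₁} ≤ PN ≤ min{1,(1−p₀)/p₁}.
  lower = (p₁ − p₀)/p₁ = 0.082 / 0.13 ≈ 0.6308
  upper = min{1, (1 − p₀)/p₁} = 0.952 / 0.13 ≈ 7.3231 → capped at 1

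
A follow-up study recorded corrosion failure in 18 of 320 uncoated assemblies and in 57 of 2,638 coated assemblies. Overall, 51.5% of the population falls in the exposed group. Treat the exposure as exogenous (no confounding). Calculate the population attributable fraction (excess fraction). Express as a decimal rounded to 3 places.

PAF ≈ 0.452

p₁ = P(outcome | exposed) = 18/320 = 0.05625
p₀ = P(outcome | unexposed) = 57/2638 = 0.021607
Overall risk P(Y=1) = π·p₁ + (1−π)·p₀ = 0.515×0.05625 + 0.485×0.021607 = 0.039448.
Under exogeneity, PAF = [P(Y=1) − p₀] / P(Y=1).
PAF = (0.039448 − 0.021607) / 0.039448 ≈ 0.4523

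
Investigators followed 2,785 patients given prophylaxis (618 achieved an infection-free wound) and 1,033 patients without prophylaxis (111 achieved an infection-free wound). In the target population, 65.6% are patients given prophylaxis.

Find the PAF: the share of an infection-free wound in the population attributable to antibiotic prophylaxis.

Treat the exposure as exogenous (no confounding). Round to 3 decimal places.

p₁ = P(outcome | exposed) = 618/2785 = 0.2219
p₀ = P(outcome | unexposed) = 111/1033 = 0.10745
Overall risk P(Y=1) = π·p₁ + (1−π)·p₀ = 0.656×0.2219 + 0.344×0.10745 = 0.18253.
Under exogeneity, PAF = [P(Y=1) − p₀] / P(Y=1).
PAF = (0.18253 − 0.10745) / 0.18253 ≈ 0.4113

PAF ≈ 0.411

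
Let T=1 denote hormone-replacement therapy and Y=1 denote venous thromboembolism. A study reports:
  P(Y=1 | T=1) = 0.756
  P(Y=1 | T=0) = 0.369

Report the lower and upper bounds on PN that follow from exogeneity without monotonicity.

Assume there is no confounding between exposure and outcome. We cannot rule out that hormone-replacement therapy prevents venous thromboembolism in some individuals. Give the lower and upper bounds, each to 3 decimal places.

Let p₁ = 0.756, p₀ = 0.369.
Under exogeneity alone the bounds on PN are max{0,(p₁−p₀)/p₁} ≤ PN ≤ min{1,(1−p₀)/p₁}.
  lower = (p₁ − p₀)/p₁ = 0.387 / 0.756 ≈ 0.5119
  upper = min{1, (1 − p₀)/p₁} = 0.631 / 0.756 ≈ 0.8347

0.512 ≤ PN ≤ 0.835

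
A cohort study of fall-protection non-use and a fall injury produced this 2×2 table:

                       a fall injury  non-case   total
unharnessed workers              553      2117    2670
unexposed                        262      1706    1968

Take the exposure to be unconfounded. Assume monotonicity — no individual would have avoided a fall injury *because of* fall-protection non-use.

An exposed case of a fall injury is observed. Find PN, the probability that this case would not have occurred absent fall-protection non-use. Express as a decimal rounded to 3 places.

PN ≈ 0.357

p₁ = P(outcome | exposed) = 553/2670 = 0.20712
p₀ = P(outcome | unexposed) = 262/1968 = 0.13313
Under exogeneity and monotonicity, PN = (p₁ − p₀) / p₁.
PN = (0.20712 − 0.13313) / 0.20712 = 0.073986 / 0.20712 ≈ 0.3572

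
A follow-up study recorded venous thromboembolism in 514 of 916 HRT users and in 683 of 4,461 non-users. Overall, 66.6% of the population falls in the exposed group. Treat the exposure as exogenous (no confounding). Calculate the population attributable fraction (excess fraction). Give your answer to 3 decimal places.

PAF ≈ 0.640

p₁ = P(outcome | exposed) = 514/916 = 0.56114
p₀ = P(outcome | unexposed) = 683/4461 = 0.1531
Overall risk P(Y=1) = π·p₁ + (1−π)·p₀ = 0.666×0.56114 + 0.334×0.1531 = 0.42485.
Under exogeneity, PAF = [P(Y=1) − p₀] / P(Y=1).
PAF = (0.42485 − 0.1531) / 0.42485 ≈ 0.6396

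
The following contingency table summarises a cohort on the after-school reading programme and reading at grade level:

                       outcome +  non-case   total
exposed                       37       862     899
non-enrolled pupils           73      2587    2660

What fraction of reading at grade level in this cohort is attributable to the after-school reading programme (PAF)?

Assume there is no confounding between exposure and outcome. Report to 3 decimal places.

p₁ = P(outcome | exposed) = 37/899 = 0.041157
p₀ = P(outcome | unexposed) = 73/2660 = 0.027444
Exposure prevalence π = 899/3559 = 0.2526; overall risk P(Y=1) = 0.030908.
Under exogeneity, PAF = [P(Y=1) − p₀]/P(Y=1).
PAF = (0.030908 − 0.027444) / 0.030908 ≈ 0.1121

PAF ≈ 0.112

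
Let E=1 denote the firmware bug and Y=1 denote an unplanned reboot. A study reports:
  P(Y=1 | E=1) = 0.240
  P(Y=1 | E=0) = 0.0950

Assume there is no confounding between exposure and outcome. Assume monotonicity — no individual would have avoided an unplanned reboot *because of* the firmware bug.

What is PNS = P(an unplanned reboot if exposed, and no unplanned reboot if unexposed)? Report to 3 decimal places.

Let p₁ = 0.24, p₀ = 0.095.
Under exogeneity and monotonicity, PNS = p₁ − p₀.
PNS = 0.24 − 0.095 = 0.145

PNS ≈ 0.145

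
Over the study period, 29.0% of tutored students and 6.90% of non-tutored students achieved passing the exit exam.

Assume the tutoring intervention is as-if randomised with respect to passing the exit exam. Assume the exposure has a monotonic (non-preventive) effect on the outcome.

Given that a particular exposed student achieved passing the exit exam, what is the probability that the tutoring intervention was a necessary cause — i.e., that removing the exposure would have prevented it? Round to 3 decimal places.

PN ≈ 0.762

p₁ = 0.29, p₀ = 0.069.
Under exogeneity and monotonicity, PN = (p₁ − p₀) / p₁.
PN = (0.29 − 0.069) / 0.29 = 0.221 / 0.29 ≈ 0.7621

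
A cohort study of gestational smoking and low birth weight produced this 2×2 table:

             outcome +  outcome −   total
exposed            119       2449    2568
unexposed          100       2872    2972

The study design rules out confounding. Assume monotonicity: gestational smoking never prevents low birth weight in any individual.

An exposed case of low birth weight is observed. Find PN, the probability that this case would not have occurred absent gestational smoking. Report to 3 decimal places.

PN ≈ 0.274

p₁ = P(outcome | exposed) = 119/2568 = 0.04634
p₀ = P(outcome | unexposed) = 100/2972 = 0.033647
Under exogeneity and monotonicity, PN = (p₁ − p₀)/p₁.
PN = (0.04634 − 0.033647) / 0.04634 ≈ 0.2739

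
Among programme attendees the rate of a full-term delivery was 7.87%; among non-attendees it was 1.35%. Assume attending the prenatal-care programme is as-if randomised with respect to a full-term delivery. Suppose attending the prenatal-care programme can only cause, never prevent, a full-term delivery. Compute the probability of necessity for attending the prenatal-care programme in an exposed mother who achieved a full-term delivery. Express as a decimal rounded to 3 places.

p₁ = 0.0787, p₀ = 0.0135.
Under exogeneity and monotonicity, PN = (p₁ − p₀) / p₁.
PN = (0.0787 − 0.0135) / 0.0787 = 0.0652 / 0.0787 ≈ 0.8285

PN ≈ 0.828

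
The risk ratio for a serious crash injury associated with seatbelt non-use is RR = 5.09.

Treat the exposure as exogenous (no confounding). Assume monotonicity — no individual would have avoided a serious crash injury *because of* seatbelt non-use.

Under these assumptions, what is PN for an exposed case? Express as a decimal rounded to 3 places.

PN ≈ 0.804

Under exogeneity and monotonicity, PN = (RR − 1) / RR = 1 − 1/RR.
PN = (5.09 − 1) / 5.09 = 4.09 / 5.09 ≈ 0.8035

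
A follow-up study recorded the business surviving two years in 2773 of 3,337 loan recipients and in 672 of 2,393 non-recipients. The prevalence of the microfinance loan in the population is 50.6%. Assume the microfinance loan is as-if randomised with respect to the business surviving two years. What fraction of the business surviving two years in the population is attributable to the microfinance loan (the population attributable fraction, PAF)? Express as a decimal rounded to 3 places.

PAF ≈ 0.498

p₁ = P(outcome | exposed) = 2773/3337 = 0.83099
p₀ = P(outcome | unexposed) = 672/2393 = 0.28082
Overall risk P(Y=1) = π·p₁ + (1−π)·p₀ = 0.506×0.83099 + 0.494×0.28082 = 0.5592.
Under exogeneity, PAF = [P(Y=1) − p₀] / P(Y=1).
PAF = (0.5592 − 0.28082) / 0.5592 ≈ 0.4978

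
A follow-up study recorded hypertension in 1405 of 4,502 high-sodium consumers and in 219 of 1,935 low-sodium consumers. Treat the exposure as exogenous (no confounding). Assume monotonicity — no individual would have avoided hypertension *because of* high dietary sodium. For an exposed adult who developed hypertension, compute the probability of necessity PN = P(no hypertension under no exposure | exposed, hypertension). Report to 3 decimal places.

PN ≈ 0.637

p₁ = P(outcome | exposed) = 1405/4502 = 0.31208
p₀ = P(outcome | unexposed) = 219/1935 = 0.11318
Under exogeneity and monotonicity, PN = (p₁ − p₀) / p₁.
PN = (0.31208 − 0.11318) / 0.31208 = 0.19891 / 0.31208 ≈ 0.6373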